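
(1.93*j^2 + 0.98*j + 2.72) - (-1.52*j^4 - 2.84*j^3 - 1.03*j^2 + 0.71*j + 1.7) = 1.52*j^4 + 2.84*j^3 + 2.96*j^2 + 0.27*j + 1.02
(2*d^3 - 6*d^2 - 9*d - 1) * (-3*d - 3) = -6*d^4 + 12*d^3 + 45*d^2 + 30*d + 3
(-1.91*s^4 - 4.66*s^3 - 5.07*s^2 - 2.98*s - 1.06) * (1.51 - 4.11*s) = 7.8501*s^5 + 16.2685*s^4 + 13.8011*s^3 + 4.5921*s^2 - 0.143199999999999*s - 1.6006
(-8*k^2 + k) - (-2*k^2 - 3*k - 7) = -6*k^2 + 4*k + 7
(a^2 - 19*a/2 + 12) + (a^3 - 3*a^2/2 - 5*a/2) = a^3 - a^2/2 - 12*a + 12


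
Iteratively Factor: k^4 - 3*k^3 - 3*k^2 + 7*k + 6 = (k - 3)*(k^3 - 3*k - 2) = (k - 3)*(k + 1)*(k^2 - k - 2) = (k - 3)*(k + 1)^2*(k - 2)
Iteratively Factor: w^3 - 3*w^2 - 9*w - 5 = (w - 5)*(w^2 + 2*w + 1) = (w - 5)*(w + 1)*(w + 1)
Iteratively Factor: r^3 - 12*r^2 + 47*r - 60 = (r - 5)*(r^2 - 7*r + 12) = (r - 5)*(r - 4)*(r - 3)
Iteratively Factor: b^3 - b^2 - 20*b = (b - 5)*(b^2 + 4*b) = b*(b - 5)*(b + 4)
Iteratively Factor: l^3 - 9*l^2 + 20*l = (l - 5)*(l^2 - 4*l) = l*(l - 5)*(l - 4)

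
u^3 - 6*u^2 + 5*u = u*(u - 5)*(u - 1)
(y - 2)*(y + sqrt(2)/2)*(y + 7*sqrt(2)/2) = y^3 - 2*y^2 + 4*sqrt(2)*y^2 - 8*sqrt(2)*y + 7*y/2 - 7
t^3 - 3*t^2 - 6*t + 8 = (t - 4)*(t - 1)*(t + 2)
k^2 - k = k*(k - 1)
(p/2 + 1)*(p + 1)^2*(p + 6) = p^4/2 + 5*p^3 + 29*p^2/2 + 16*p + 6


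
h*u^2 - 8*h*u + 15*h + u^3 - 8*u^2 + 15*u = (h + u)*(u - 5)*(u - 3)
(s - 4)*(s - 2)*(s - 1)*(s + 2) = s^4 - 5*s^3 + 20*s - 16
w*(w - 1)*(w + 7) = w^3 + 6*w^2 - 7*w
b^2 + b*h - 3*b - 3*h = (b - 3)*(b + h)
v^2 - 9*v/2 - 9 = (v - 6)*(v + 3/2)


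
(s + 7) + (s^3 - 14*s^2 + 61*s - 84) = s^3 - 14*s^2 + 62*s - 77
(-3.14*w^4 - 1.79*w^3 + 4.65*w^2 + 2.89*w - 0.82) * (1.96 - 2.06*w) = 6.4684*w^5 - 2.467*w^4 - 13.0874*w^3 + 3.1606*w^2 + 7.3536*w - 1.6072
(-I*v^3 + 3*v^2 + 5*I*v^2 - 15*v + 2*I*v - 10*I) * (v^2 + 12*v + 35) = -I*v^5 + 3*v^4 - 7*I*v^4 + 21*v^3 + 27*I*v^3 - 75*v^2 + 189*I*v^2 - 525*v - 50*I*v - 350*I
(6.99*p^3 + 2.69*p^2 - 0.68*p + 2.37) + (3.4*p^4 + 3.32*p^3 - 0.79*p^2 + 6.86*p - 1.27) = 3.4*p^4 + 10.31*p^3 + 1.9*p^2 + 6.18*p + 1.1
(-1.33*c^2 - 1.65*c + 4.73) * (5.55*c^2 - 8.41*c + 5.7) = -7.3815*c^4 + 2.0278*c^3 + 32.547*c^2 - 49.1843*c + 26.961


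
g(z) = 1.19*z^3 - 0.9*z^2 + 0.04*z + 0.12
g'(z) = 3.57*z^2 - 1.8*z + 0.04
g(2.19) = 8.39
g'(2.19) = 13.22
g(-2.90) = -36.59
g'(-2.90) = 35.28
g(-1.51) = -6.09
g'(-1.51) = 10.90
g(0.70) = 0.12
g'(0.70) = 0.53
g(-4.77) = -149.70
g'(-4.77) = 89.85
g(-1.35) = -4.50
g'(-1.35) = 8.98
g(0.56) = 0.07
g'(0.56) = 0.15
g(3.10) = 27.05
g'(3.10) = 28.77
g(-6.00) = -289.56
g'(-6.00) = 139.36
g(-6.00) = -289.56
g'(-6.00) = 139.36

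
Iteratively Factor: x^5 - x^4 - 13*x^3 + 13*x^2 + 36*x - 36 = (x - 1)*(x^4 - 13*x^2 + 36) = (x - 2)*(x - 1)*(x^3 + 2*x^2 - 9*x - 18) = (x - 3)*(x - 2)*(x - 1)*(x^2 + 5*x + 6) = (x - 3)*(x - 2)*(x - 1)*(x + 2)*(x + 3)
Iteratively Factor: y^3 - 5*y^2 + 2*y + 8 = (y + 1)*(y^2 - 6*y + 8) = (y - 2)*(y + 1)*(y - 4)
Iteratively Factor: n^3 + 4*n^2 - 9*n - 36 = (n - 3)*(n^2 + 7*n + 12) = (n - 3)*(n + 3)*(n + 4)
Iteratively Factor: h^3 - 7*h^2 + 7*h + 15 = (h - 3)*(h^2 - 4*h - 5) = (h - 5)*(h - 3)*(h + 1)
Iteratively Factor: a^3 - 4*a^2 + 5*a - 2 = (a - 2)*(a^2 - 2*a + 1) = (a - 2)*(a - 1)*(a - 1)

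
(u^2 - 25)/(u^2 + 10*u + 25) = (u - 5)/(u + 5)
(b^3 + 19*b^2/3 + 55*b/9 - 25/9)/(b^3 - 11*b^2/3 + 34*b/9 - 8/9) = (3*b^2 + 20*b + 25)/(3*b^2 - 10*b + 8)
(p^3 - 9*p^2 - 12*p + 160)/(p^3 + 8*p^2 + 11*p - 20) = (p^2 - 13*p + 40)/(p^2 + 4*p - 5)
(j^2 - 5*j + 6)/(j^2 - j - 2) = (j - 3)/(j + 1)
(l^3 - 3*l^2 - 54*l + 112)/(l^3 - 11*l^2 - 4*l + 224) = (l^2 + 5*l - 14)/(l^2 - 3*l - 28)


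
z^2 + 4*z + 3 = (z + 1)*(z + 3)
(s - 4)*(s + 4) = s^2 - 16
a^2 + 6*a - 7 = (a - 1)*(a + 7)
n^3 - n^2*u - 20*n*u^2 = n*(n - 5*u)*(n + 4*u)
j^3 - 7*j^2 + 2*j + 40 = (j - 5)*(j - 4)*(j + 2)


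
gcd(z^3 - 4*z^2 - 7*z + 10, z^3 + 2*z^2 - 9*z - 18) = z + 2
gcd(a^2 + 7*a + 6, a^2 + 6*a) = a + 6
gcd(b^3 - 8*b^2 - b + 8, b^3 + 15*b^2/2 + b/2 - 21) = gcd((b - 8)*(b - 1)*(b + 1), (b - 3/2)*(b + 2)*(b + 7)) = 1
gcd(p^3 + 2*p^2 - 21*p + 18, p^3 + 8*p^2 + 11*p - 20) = p - 1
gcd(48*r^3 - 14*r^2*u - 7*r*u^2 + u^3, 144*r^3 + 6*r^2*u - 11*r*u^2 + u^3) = 24*r^2 + 5*r*u - u^2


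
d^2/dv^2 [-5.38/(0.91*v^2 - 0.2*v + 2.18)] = (8.910356*v^2 - 1.95832*v - 5.38*(1.82*v - 0.2)*(3.64*v - 0.4) + 21.345688)/(0.91*v^2 - 0.2*v + 2.18)^3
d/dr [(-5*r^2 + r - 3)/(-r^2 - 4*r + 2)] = (21*r^2 - 26*r - 10)/(r^4 + 8*r^3 + 12*r^2 - 16*r + 4)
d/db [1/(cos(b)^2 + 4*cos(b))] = 2*(cos(b) + 2)*sin(b)/((cos(b) + 4)^2*cos(b)^2)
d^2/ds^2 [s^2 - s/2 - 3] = 2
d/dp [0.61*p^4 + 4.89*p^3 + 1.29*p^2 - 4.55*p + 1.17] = 2.44*p^3 + 14.67*p^2 + 2.58*p - 4.55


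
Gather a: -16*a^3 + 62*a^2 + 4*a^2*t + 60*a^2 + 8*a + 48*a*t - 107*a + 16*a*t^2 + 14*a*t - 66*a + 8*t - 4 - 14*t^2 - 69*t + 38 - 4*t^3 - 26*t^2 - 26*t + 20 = -16*a^3 + a^2*(4*t + 122) + a*(16*t^2 + 62*t - 165) - 4*t^3 - 40*t^2 - 87*t + 54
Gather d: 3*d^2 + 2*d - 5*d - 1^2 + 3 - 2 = 3*d^2 - 3*d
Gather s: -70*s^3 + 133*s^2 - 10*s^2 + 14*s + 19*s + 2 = -70*s^3 + 123*s^2 + 33*s + 2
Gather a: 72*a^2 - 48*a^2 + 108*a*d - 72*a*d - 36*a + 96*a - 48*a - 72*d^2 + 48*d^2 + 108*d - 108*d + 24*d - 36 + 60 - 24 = 24*a^2 + a*(36*d + 12) - 24*d^2 + 24*d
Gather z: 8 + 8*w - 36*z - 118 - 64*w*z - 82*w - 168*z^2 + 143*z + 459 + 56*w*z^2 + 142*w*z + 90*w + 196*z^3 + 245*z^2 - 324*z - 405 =16*w + 196*z^3 + z^2*(56*w + 77) + z*(78*w - 217) - 56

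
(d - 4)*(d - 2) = d^2 - 6*d + 8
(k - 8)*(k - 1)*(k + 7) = k^3 - 2*k^2 - 55*k + 56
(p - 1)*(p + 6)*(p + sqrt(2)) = p^3 + sqrt(2)*p^2 + 5*p^2 - 6*p + 5*sqrt(2)*p - 6*sqrt(2)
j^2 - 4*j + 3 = (j - 3)*(j - 1)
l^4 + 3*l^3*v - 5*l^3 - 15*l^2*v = l^2*(l - 5)*(l + 3*v)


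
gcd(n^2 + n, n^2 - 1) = n + 1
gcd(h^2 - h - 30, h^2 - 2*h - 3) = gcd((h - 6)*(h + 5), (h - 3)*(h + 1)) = 1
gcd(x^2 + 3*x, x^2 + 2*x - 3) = x + 3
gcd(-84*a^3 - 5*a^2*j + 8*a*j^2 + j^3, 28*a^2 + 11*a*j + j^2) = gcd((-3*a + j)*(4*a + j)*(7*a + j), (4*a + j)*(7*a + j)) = 28*a^2 + 11*a*j + j^2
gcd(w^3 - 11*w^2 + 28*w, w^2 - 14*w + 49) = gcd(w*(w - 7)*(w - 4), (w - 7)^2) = w - 7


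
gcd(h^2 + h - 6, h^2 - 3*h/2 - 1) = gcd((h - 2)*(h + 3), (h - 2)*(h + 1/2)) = h - 2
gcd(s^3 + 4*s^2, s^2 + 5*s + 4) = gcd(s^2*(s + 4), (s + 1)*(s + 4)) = s + 4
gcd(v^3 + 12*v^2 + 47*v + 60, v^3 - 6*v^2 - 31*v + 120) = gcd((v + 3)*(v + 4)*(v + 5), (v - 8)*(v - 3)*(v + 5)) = v + 5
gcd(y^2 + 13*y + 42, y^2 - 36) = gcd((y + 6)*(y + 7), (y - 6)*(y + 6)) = y + 6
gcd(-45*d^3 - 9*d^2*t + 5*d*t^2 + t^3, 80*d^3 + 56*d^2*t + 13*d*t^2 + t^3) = 5*d + t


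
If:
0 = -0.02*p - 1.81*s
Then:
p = -90.5*s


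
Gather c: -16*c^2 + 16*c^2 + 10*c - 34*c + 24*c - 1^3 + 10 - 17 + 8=0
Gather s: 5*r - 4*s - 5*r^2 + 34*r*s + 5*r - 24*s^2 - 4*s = -5*r^2 + 10*r - 24*s^2 + s*(34*r - 8)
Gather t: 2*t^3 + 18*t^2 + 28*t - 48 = 2*t^3 + 18*t^2 + 28*t - 48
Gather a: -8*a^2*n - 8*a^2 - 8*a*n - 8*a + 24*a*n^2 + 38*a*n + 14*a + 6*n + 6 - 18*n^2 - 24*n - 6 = a^2*(-8*n - 8) + a*(24*n^2 + 30*n + 6) - 18*n^2 - 18*n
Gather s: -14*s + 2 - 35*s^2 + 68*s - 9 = -35*s^2 + 54*s - 7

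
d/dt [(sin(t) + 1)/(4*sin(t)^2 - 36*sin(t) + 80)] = (-2*sin(t) + cos(t)^2 + 28)*cos(t)/(4*(sin(t)^2 - 9*sin(t) + 20)^2)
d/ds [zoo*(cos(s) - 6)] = zoo*sin(s)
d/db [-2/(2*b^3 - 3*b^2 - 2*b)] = 4*(3*b^2 - 3*b - 1)/(b^2*(-2*b^2 + 3*b + 2)^2)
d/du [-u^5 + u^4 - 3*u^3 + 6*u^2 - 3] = u*(-5*u^3 + 4*u^2 - 9*u + 12)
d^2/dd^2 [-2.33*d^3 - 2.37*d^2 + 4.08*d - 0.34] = -13.98*d - 4.74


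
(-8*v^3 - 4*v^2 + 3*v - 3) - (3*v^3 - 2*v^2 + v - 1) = -11*v^3 - 2*v^2 + 2*v - 2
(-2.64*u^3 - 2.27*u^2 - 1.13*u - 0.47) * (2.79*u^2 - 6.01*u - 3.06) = -7.3656*u^5 + 9.5331*u^4 + 18.5684*u^3 + 12.4262*u^2 + 6.2825*u + 1.4382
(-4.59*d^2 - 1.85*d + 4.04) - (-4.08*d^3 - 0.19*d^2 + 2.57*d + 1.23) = 4.08*d^3 - 4.4*d^2 - 4.42*d + 2.81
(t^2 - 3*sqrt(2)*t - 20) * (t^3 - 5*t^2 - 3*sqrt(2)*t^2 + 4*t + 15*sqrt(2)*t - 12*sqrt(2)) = t^5 - 6*sqrt(2)*t^4 - 5*t^4 + 2*t^3 + 30*sqrt(2)*t^3 + 10*t^2 + 36*sqrt(2)*t^2 - 300*sqrt(2)*t - 8*t + 240*sqrt(2)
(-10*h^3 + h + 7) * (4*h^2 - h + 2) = -40*h^5 + 10*h^4 - 16*h^3 + 27*h^2 - 5*h + 14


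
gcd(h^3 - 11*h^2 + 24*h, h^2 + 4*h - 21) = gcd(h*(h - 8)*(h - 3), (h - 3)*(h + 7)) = h - 3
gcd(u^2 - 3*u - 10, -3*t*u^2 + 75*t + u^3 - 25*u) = u - 5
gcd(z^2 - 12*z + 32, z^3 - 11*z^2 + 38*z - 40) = z - 4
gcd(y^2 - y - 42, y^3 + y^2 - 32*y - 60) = 1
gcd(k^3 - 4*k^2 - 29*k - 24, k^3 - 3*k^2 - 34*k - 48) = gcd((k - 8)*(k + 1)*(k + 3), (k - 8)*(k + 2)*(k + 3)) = k^2 - 5*k - 24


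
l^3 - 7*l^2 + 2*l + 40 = (l - 5)*(l - 4)*(l + 2)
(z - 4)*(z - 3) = z^2 - 7*z + 12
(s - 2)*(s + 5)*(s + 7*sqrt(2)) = s^3 + 3*s^2 + 7*sqrt(2)*s^2 - 10*s + 21*sqrt(2)*s - 70*sqrt(2)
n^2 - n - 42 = (n - 7)*(n + 6)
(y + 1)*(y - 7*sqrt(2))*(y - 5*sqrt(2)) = y^3 - 12*sqrt(2)*y^2 + y^2 - 12*sqrt(2)*y + 70*y + 70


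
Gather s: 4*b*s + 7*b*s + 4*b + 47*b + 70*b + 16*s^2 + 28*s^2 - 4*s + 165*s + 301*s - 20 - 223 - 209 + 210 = 121*b + 44*s^2 + s*(11*b + 462) - 242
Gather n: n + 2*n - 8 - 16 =3*n - 24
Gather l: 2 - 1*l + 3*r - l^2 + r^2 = -l^2 - l + r^2 + 3*r + 2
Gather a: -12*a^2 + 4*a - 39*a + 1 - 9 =-12*a^2 - 35*a - 8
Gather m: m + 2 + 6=m + 8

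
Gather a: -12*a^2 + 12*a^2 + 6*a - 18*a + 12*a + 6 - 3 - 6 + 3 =0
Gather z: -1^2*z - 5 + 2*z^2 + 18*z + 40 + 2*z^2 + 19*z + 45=4*z^2 + 36*z + 80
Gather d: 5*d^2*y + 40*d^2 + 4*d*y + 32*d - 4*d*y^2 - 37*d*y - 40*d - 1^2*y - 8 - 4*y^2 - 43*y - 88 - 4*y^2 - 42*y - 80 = d^2*(5*y + 40) + d*(-4*y^2 - 33*y - 8) - 8*y^2 - 86*y - 176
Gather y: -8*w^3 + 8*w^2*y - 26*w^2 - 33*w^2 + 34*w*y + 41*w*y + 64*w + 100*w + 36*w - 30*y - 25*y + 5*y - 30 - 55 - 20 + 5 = -8*w^3 - 59*w^2 + 200*w + y*(8*w^2 + 75*w - 50) - 100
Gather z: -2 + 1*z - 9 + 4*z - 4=5*z - 15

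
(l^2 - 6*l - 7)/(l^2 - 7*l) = (l + 1)/l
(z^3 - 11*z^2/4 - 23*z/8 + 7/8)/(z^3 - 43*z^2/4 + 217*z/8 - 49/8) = (z + 1)/(z - 7)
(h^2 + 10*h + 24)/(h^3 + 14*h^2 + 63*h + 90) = (h + 4)/(h^2 + 8*h + 15)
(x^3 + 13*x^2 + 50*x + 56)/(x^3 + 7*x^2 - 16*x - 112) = (x + 2)/(x - 4)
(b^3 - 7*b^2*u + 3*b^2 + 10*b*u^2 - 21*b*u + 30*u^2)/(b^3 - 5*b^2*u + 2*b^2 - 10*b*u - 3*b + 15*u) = (b - 2*u)/(b - 1)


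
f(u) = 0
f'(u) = 0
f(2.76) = 0.00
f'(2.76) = 0.00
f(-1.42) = 0.00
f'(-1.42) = 0.00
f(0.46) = 0.00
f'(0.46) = 0.00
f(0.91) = 0.00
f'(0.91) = 0.00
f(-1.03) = 0.00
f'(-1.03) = 0.00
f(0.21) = 0.00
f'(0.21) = 0.00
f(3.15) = 0.00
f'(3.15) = 0.00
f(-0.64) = 0.00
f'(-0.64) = 0.00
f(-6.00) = 0.00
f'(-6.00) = 0.00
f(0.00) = 0.00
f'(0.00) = 0.00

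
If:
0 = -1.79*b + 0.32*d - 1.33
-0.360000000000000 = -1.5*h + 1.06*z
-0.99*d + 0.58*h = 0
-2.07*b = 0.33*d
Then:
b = -0.35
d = 2.20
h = 3.75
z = 4.97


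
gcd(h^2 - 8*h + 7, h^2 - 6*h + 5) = h - 1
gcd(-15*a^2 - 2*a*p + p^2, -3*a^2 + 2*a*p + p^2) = 3*a + p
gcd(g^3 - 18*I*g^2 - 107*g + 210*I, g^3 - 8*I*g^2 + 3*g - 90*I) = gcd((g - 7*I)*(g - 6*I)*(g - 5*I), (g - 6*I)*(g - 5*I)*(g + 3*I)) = g^2 - 11*I*g - 30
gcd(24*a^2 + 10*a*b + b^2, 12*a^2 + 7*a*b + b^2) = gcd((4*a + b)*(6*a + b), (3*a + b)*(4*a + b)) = 4*a + b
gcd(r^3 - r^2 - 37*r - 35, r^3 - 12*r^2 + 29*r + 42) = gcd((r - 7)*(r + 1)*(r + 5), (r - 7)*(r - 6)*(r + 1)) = r^2 - 6*r - 7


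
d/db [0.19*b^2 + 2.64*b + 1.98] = 0.38*b + 2.64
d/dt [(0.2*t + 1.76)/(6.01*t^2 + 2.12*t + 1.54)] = (1.202*t^2 + 0.424*t - (0.2*t + 1.76)*(12.02*t + 2.12) + 0.308)/(6.01*t^2 + 2.12*t + 1.54)^2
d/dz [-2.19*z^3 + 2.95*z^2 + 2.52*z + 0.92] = -6.57*z^2 + 5.9*z + 2.52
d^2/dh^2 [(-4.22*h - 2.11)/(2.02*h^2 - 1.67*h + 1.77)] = (-(4.04*h - 1.67)*(4.22*h + 2.11)*(8.08*h - 3.34) + (51.1464*h - 5.5704)*(2.02*h^2 - 1.67*h + 1.77))/(2.02*h^2 - 1.67*h + 1.77)^3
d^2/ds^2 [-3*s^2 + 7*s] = -6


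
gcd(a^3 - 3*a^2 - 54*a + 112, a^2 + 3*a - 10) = a - 2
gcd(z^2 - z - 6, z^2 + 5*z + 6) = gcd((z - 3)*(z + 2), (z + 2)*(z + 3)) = z + 2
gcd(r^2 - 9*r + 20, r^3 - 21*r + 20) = r - 4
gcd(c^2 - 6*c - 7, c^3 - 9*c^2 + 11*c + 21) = c^2 - 6*c - 7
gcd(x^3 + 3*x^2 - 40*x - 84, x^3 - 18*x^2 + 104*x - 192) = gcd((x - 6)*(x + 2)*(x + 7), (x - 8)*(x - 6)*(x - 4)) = x - 6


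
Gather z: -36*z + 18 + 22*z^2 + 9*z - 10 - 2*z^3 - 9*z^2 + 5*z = -2*z^3 + 13*z^2 - 22*z + 8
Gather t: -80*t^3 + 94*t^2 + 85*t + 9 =-80*t^3 + 94*t^2 + 85*t + 9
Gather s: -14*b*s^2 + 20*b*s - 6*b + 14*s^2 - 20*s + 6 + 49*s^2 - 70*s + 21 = -6*b + s^2*(63 - 14*b) + s*(20*b - 90) + 27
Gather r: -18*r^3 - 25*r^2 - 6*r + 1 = -18*r^3 - 25*r^2 - 6*r + 1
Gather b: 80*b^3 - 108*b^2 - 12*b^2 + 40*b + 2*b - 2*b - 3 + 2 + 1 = 80*b^3 - 120*b^2 + 40*b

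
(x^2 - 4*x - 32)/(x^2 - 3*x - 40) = (x + 4)/(x + 5)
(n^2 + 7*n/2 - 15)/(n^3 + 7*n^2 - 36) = (n - 5/2)/(n^2 + n - 6)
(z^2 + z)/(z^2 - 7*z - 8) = z/(z - 8)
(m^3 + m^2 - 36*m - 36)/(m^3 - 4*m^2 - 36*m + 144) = (m + 1)/(m - 4)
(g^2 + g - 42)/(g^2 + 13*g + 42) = (g - 6)/(g + 6)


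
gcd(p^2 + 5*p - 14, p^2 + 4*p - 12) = p - 2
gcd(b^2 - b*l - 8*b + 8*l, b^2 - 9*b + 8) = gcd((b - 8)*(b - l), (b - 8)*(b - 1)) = b - 8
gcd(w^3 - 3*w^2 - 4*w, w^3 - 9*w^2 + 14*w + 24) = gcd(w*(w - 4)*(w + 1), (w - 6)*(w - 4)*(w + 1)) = w^2 - 3*w - 4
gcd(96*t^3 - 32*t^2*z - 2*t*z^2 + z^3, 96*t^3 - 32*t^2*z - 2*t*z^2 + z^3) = 96*t^3 - 32*t^2*z - 2*t*z^2 + z^3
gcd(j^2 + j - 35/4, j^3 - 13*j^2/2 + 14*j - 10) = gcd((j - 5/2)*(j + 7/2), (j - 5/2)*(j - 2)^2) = j - 5/2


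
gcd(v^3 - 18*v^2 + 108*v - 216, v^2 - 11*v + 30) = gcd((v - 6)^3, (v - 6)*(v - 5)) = v - 6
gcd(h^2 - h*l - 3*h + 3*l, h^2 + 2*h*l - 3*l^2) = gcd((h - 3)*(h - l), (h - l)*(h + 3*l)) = h - l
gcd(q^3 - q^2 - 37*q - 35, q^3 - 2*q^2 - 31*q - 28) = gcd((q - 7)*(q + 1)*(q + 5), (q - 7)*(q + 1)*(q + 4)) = q^2 - 6*q - 7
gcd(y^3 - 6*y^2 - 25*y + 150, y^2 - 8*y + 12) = y - 6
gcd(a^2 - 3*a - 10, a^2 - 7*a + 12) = 1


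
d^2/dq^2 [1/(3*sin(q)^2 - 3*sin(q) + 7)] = 3*(-12*sin(q)^4 + 9*sin(q)^3 + 43*sin(q)^2 - 25*sin(q) - 8)/(3*sin(q)^2 - 3*sin(q) + 7)^3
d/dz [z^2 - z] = 2*z - 1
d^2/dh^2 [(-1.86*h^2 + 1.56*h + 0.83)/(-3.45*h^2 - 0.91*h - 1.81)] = (2.8421709430404e-14*h^4 - 48.81474*h^3 - 128.96307*h^2 + 42.81381*h + 26.317268)/(41.063625*h^6 + 32.493825*h^5 + 73.20141*h^4 + 34.848541*h^3 + 38.404218*h^2 + 8.943753*h + 5.929741)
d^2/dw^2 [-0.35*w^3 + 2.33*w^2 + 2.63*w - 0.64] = 4.66 - 2.1*w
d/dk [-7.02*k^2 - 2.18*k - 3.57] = -14.04*k - 2.18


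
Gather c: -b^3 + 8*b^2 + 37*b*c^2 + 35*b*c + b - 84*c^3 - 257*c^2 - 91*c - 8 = -b^3 + 8*b^2 + b - 84*c^3 + c^2*(37*b - 257) + c*(35*b - 91) - 8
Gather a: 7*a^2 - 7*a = 7*a^2 - 7*a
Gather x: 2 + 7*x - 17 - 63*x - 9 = -56*x - 24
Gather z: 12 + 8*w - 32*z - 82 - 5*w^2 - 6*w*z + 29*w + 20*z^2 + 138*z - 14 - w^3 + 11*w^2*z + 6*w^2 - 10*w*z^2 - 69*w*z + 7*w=-w^3 + w^2 + 44*w + z^2*(20 - 10*w) + z*(11*w^2 - 75*w + 106) - 84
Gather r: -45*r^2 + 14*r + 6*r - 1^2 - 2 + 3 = -45*r^2 + 20*r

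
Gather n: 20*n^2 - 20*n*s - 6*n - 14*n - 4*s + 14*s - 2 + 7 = 20*n^2 + n*(-20*s - 20) + 10*s + 5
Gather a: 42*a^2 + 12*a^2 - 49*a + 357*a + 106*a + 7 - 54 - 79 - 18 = 54*a^2 + 414*a - 144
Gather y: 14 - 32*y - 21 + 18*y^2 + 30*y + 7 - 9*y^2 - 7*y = 9*y^2 - 9*y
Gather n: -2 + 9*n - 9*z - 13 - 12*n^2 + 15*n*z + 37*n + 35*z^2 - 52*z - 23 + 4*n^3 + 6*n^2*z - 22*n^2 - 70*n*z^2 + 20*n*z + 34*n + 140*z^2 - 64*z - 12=4*n^3 + n^2*(6*z - 34) + n*(-70*z^2 + 35*z + 80) + 175*z^2 - 125*z - 50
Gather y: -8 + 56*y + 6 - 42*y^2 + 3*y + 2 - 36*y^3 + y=-36*y^3 - 42*y^2 + 60*y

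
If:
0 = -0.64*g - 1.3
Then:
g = -2.03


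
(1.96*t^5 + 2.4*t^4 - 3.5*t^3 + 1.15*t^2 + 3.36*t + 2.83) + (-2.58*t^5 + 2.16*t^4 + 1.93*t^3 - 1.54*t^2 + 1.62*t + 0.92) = -0.62*t^5 + 4.56*t^4 - 1.57*t^3 - 0.39*t^2 + 4.98*t + 3.75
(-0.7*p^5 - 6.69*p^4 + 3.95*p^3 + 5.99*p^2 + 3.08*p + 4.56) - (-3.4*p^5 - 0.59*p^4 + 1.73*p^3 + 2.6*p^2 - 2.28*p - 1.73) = 2.7*p^5 - 6.1*p^4 + 2.22*p^3 + 3.39*p^2 + 5.36*p + 6.29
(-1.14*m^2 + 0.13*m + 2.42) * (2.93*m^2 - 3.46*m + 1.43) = -3.3402*m^4 + 4.3253*m^3 + 5.0106*m^2 - 8.1873*m + 3.4606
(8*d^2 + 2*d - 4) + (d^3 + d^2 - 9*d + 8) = d^3 + 9*d^2 - 7*d + 4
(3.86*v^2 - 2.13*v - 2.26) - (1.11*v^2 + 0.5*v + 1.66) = 2.75*v^2 - 2.63*v - 3.92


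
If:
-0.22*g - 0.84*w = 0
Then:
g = -3.81818181818182*w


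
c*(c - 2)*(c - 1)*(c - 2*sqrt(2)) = c^4 - 3*c^3 - 2*sqrt(2)*c^3 + 2*c^2 + 6*sqrt(2)*c^2 - 4*sqrt(2)*c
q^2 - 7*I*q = q*(q - 7*I)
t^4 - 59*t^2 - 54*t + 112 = (t - 8)*(t - 1)*(t + 2)*(t + 7)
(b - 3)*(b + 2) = b^2 - b - 6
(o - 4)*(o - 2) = o^2 - 6*o + 8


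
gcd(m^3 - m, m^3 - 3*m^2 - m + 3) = m^2 - 1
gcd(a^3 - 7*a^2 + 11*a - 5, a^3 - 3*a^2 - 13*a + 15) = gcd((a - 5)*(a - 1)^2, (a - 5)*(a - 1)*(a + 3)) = a^2 - 6*a + 5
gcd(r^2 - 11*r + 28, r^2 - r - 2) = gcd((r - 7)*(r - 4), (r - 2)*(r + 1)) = 1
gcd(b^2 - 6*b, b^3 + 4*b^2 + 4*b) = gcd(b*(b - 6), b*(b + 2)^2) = b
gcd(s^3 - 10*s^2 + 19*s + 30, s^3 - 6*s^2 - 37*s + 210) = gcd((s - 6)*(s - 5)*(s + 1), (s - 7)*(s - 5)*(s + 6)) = s - 5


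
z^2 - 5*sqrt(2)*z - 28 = (z - 7*sqrt(2))*(z + 2*sqrt(2))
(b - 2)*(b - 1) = b^2 - 3*b + 2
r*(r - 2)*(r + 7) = r^3 + 5*r^2 - 14*r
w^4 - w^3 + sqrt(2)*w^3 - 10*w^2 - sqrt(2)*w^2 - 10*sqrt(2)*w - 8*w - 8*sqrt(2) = (w - 4)*(w + 1)*(w + 2)*(w + sqrt(2))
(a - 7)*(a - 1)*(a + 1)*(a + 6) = a^4 - a^3 - 43*a^2 + a + 42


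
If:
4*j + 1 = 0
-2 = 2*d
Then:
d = -1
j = -1/4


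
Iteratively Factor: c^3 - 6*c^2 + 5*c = (c)*(c^2 - 6*c + 5) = c*(c - 1)*(c - 5)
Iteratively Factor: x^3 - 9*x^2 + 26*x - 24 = (x - 4)*(x^2 - 5*x + 6) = (x - 4)*(x - 3)*(x - 2)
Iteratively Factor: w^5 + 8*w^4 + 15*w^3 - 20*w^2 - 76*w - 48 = (w + 4)*(w^4 + 4*w^3 - w^2 - 16*w - 12) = (w - 2)*(w + 4)*(w^3 + 6*w^2 + 11*w + 6) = (w - 2)*(w + 1)*(w + 4)*(w^2 + 5*w + 6) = (w - 2)*(w + 1)*(w + 3)*(w + 4)*(w + 2)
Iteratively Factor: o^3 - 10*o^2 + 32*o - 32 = (o - 4)*(o^2 - 6*o + 8) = (o - 4)*(o - 2)*(o - 4)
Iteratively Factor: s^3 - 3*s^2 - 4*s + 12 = (s + 2)*(s^2 - 5*s + 6) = (s - 2)*(s + 2)*(s - 3)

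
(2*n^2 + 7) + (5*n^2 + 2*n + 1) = 7*n^2 + 2*n + 8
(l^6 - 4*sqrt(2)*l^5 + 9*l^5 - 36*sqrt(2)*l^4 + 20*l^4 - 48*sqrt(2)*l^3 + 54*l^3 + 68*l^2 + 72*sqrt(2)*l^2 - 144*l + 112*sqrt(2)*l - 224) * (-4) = -4*l^6 - 36*l^5 + 16*sqrt(2)*l^5 - 80*l^4 + 144*sqrt(2)*l^4 - 216*l^3 + 192*sqrt(2)*l^3 - 288*sqrt(2)*l^2 - 272*l^2 - 448*sqrt(2)*l + 576*l + 896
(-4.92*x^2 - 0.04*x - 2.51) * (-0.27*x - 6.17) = 1.3284*x^3 + 30.3672*x^2 + 0.9245*x + 15.4867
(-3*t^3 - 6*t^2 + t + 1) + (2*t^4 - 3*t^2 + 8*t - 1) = 2*t^4 - 3*t^3 - 9*t^2 + 9*t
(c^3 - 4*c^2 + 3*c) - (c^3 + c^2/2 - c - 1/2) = -9*c^2/2 + 4*c + 1/2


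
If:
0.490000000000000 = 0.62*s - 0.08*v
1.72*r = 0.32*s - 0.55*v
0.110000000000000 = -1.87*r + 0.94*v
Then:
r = 0.07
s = 0.82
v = 0.26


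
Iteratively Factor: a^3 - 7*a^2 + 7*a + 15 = (a + 1)*(a^2 - 8*a + 15) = (a - 3)*(a + 1)*(a - 5)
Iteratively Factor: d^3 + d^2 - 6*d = (d - 2)*(d^2 + 3*d) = (d - 2)*(d + 3)*(d)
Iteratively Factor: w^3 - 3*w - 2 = (w + 1)*(w^2 - w - 2) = (w - 2)*(w + 1)*(w + 1)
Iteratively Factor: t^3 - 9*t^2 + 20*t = (t)*(t^2 - 9*t + 20) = t*(t - 4)*(t - 5)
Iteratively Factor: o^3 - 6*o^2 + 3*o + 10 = (o + 1)*(o^2 - 7*o + 10) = (o - 2)*(o + 1)*(o - 5)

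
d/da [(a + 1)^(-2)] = -2/(a + 1)^3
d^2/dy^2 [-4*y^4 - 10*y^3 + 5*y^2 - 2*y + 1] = -48*y^2 - 60*y + 10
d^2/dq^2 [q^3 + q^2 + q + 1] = 6*q + 2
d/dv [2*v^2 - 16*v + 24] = 4*v - 16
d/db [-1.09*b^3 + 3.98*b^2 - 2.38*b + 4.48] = -3.27*b^2 + 7.96*b - 2.38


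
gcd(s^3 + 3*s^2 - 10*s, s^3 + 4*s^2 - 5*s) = s^2 + 5*s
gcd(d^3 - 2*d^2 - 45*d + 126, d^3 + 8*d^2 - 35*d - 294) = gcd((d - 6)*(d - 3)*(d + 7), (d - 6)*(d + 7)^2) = d^2 + d - 42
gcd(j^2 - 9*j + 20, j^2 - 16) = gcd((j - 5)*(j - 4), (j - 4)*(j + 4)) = j - 4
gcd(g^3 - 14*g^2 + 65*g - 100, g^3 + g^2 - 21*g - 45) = g - 5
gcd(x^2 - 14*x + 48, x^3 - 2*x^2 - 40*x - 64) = x - 8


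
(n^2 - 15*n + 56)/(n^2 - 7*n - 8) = (n - 7)/(n + 1)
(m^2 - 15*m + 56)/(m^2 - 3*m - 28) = (m - 8)/(m + 4)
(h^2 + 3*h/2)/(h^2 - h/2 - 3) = h/(h - 2)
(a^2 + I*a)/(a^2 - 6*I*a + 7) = a/(a - 7*I)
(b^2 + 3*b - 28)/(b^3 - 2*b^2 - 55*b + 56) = (b - 4)/(b^2 - 9*b + 8)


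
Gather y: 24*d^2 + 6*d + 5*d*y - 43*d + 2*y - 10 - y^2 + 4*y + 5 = 24*d^2 - 37*d - y^2 + y*(5*d + 6) - 5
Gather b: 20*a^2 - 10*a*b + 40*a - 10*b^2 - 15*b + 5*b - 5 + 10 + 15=20*a^2 + 40*a - 10*b^2 + b*(-10*a - 10) + 20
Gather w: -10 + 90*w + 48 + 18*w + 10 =108*w + 48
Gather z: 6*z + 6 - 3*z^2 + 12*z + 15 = -3*z^2 + 18*z + 21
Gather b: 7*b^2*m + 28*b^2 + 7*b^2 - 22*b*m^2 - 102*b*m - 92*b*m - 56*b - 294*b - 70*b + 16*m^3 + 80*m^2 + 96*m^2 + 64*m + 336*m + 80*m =b^2*(7*m + 35) + b*(-22*m^2 - 194*m - 420) + 16*m^3 + 176*m^2 + 480*m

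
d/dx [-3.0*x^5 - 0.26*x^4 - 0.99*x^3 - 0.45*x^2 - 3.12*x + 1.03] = -15.0*x^4 - 1.04*x^3 - 2.97*x^2 - 0.9*x - 3.12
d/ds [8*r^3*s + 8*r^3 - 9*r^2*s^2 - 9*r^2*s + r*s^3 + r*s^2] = r*(8*r^2 - 18*r*s - 9*r + 3*s^2 + 2*s)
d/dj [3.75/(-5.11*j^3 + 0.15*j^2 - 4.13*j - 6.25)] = (57.4875*j^2 - 1.125*j + 15.4875)/(5.11*j^3 - 0.15*j^2 + 4.13*j + 6.25)^2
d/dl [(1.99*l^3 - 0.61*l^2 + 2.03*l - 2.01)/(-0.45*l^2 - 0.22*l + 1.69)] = (-0.8955*l^4 - 0.8756*l^3 + 11.137*l^2 - 3.8708*l + 2.9885)/(0.2025*l^4 + 0.198*l^3 - 1.4726*l^2 - 0.7436*l + 2.8561)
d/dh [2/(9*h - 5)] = -18/(9*h - 5)^2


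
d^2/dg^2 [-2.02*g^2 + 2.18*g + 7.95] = -4.04000000000000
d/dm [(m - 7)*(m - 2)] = 2*m - 9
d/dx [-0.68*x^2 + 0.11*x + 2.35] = 0.11 - 1.36*x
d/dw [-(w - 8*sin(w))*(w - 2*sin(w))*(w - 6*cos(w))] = -(w - 8*sin(w))*(w - 2*sin(w))*(6*sin(w) + 1) + (w - 8*sin(w))*(w - 6*cos(w))*(2*cos(w) - 1) + (w - 2*sin(w))*(w - 6*cos(w))*(8*cos(w) - 1)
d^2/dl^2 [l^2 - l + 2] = 2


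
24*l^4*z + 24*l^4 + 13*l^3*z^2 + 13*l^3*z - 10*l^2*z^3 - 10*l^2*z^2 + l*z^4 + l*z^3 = (-8*l + z)*(-3*l + z)*(l + z)*(l*z + l)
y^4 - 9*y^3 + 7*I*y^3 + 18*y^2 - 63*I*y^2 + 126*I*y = y*(y - 6)*(y - 3)*(y + 7*I)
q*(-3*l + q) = -3*l*q + q^2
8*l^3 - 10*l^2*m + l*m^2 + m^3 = (-2*l + m)*(-l + m)*(4*l + m)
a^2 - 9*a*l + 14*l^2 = (a - 7*l)*(a - 2*l)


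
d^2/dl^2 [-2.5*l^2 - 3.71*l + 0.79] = -5.00000000000000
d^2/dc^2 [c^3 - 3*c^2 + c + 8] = 6*c - 6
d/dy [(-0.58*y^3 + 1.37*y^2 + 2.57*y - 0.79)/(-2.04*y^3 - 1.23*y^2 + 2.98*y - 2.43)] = (-4.44089209850063e-16*y^5 + 3.5082*y^4 + 7.0288*y^3 + 6.6371*y^2 - 8.6016*y - 3.8909)/(4.1616*y^6 + 5.0184*y^5 - 10.6455*y^4 + 2.5836*y^3 + 14.8582*y^2 - 14.4828*y + 5.9049)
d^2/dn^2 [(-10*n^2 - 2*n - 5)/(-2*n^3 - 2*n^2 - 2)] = (10*n^6 + 6*n^5 + 36*n^4 - 28*n^3 - 27*n^2 - 21*n + 5)/(n^9 + 3*n^8 + 3*n^7 + 4*n^6 + 6*n^5 + 3*n^4 + 3*n^3 + 3*n^2 + 1)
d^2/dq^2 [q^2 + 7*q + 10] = 2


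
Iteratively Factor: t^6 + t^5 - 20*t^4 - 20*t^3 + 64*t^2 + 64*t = (t - 4)*(t^5 + 5*t^4 - 20*t^2 - 16*t) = (t - 4)*(t + 4)*(t^4 + t^3 - 4*t^2 - 4*t) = (t - 4)*(t - 2)*(t + 4)*(t^3 + 3*t^2 + 2*t) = (t - 4)*(t - 2)*(t + 2)*(t + 4)*(t^2 + t) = (t - 4)*(t - 2)*(t + 1)*(t + 2)*(t + 4)*(t)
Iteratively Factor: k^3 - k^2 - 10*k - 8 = (k - 4)*(k^2 + 3*k + 2) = (k - 4)*(k + 2)*(k + 1)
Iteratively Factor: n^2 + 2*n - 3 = (n + 3)*(n - 1)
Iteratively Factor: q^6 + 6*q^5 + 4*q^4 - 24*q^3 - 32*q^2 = (q + 2)*(q^5 + 4*q^4 - 4*q^3 - 16*q^2) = (q + 2)*(q + 4)*(q^4 - 4*q^2) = (q - 2)*(q + 2)*(q + 4)*(q^3 + 2*q^2) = q*(q - 2)*(q + 2)*(q + 4)*(q^2 + 2*q) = q*(q - 2)*(q + 2)^2*(q + 4)*(q)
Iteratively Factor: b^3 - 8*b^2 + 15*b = (b - 3)*(b^2 - 5*b) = b*(b - 3)*(b - 5)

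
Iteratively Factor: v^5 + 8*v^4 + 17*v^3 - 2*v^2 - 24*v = (v + 2)*(v^4 + 6*v^3 + 5*v^2 - 12*v) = (v + 2)*(v + 4)*(v^3 + 2*v^2 - 3*v) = (v + 2)*(v + 3)*(v + 4)*(v^2 - v) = v*(v + 2)*(v + 3)*(v + 4)*(v - 1)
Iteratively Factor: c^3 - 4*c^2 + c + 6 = (c - 3)*(c^2 - c - 2) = (c - 3)*(c + 1)*(c - 2)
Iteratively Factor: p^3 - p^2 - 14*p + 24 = (p + 4)*(p^2 - 5*p + 6) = (p - 3)*(p + 4)*(p - 2)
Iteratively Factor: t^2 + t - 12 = (t + 4)*(t - 3)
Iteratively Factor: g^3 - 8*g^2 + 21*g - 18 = (g - 3)*(g^2 - 5*g + 6) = (g - 3)*(g - 2)*(g - 3)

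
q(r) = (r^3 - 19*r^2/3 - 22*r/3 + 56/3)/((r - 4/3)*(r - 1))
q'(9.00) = 1.28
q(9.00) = 2.75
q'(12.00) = 1.15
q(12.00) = 6.36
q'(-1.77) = 3.35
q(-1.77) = 0.73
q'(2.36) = 10.73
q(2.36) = -14.88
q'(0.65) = 147.94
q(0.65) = 48.08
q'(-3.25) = 2.00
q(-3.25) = -3.01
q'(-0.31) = 11.49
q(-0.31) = 9.43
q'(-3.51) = 1.88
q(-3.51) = -3.52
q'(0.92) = 2813.50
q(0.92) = 221.92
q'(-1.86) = 3.20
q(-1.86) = 0.43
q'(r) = (3*r^2 - 38*r/3 - 22/3)/((r - 4/3)*(r - 1)) - (r^3 - 19*r^2/3 - 22*r/3 + 56/3)/((r - 4/3)*(r - 1)^2) - (r^3 - 19*r^2/3 - 22*r/3 + 56/3)/((r - 4/3)^2*(r - 1))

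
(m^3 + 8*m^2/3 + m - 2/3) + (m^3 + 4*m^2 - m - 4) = 2*m^3 + 20*m^2/3 - 14/3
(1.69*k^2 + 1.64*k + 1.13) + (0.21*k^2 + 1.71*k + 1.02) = 1.9*k^2 + 3.35*k + 2.15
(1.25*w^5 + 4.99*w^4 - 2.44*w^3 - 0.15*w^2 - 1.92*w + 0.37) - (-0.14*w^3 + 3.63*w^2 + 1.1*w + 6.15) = 1.25*w^5 + 4.99*w^4 - 2.3*w^3 - 3.78*w^2 - 3.02*w - 5.78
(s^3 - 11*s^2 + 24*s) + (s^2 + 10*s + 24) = s^3 - 10*s^2 + 34*s + 24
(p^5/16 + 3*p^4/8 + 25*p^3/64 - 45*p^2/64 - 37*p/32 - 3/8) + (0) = p^5/16 + 3*p^4/8 + 25*p^3/64 - 45*p^2/64 - 37*p/32 - 3/8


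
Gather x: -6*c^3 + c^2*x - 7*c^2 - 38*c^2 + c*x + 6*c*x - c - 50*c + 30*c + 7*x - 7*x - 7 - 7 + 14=-6*c^3 - 45*c^2 - 21*c + x*(c^2 + 7*c)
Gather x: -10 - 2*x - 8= -2*x - 18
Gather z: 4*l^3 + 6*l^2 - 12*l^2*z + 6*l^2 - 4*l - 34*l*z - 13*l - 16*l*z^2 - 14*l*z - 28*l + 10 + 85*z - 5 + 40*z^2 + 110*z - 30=4*l^3 + 12*l^2 - 45*l + z^2*(40 - 16*l) + z*(-12*l^2 - 48*l + 195) - 25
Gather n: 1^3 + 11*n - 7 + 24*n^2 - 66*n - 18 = 24*n^2 - 55*n - 24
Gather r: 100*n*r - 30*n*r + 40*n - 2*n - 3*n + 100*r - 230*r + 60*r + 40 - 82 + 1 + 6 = 35*n + r*(70*n - 70) - 35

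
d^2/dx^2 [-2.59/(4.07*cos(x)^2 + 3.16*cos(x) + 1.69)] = (171.612364*(1 - cos(x)^2)^2 + 99.931524*cos(x)^3 + 40.409698*cos(x)^2 - 213.694684*cos(x) - 187.708178)/(4.07*cos(x)^2 + 3.16*cos(x) + 1.69)^3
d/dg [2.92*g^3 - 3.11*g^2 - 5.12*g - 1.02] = 8.76*g^2 - 6.22*g - 5.12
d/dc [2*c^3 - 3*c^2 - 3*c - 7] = 6*c^2 - 6*c - 3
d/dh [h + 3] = 1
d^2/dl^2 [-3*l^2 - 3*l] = -6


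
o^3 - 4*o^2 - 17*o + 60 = (o - 5)*(o - 3)*(o + 4)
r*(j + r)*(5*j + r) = 5*j^2*r + 6*j*r^2 + r^3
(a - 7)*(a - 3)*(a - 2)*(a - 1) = a^4 - 13*a^3 + 53*a^2 - 83*a + 42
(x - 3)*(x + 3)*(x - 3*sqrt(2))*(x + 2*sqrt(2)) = x^4 - sqrt(2)*x^3 - 21*x^2 + 9*sqrt(2)*x + 108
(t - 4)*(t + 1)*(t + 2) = t^3 - t^2 - 10*t - 8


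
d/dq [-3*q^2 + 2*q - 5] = 2 - 6*q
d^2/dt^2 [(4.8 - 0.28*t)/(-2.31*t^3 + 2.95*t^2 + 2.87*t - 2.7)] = (8.964648*t^5 - 318.80772*t^4 + 531.939632*t^3 - 80.65296*t^2 - 50.8284*t - 151.1988)/(12.326391*t^9 - 47.224485*t^8 + 14.364504*t^7 + 134.895725*t^6 - 128.241708*t^5 - 109.807455*t^4 + 164.037097*t^3 + 2.20238999999999*t^2 - 62.7669*t + 19.683)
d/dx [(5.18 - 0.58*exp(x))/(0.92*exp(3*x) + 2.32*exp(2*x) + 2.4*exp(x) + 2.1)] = (1.0672*exp(3*x) - 12.9512*exp(2*x) - 24.0352*exp(x) - 13.65)*exp(x)/(0.8464*exp(6*x) + 4.2688*exp(5*x) + 9.7984*exp(4*x) + 15.0*exp(3*x) + 15.504*exp(2*x) + 10.08*exp(x) + 4.41)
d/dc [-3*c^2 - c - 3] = -6*c - 1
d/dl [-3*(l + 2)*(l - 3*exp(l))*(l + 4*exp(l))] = -3*l^2*exp(l) - 9*l^2 + 72*l*exp(2*l) - 12*l*exp(l) - 12*l + 180*exp(2*l) - 6*exp(l)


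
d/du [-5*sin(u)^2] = -5*sin(2*u)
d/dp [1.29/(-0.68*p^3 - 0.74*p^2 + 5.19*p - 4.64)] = (2.6316*p^2 + 1.9092*p - 6.6951)/(0.68*p^3 + 0.74*p^2 - 5.19*p + 4.64)^2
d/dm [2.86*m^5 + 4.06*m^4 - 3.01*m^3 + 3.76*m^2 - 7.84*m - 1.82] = 14.3*m^4 + 16.24*m^3 - 9.03*m^2 + 7.52*m - 7.84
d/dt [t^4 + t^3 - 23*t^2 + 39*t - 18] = 4*t^3 + 3*t^2 - 46*t + 39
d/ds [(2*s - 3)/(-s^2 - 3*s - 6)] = (2*s^2 - 6*s - 21)/(s^4 + 6*s^3 + 21*s^2 + 36*s + 36)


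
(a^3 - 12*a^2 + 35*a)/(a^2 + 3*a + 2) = a*(a^2 - 12*a + 35)/(a^2 + 3*a + 2)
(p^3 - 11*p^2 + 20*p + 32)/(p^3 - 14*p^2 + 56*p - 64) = (p + 1)/(p - 2)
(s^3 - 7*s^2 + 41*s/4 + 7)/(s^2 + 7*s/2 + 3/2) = (s^2 - 15*s/2 + 14)/(s + 3)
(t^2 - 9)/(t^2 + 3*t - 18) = (t + 3)/(t + 6)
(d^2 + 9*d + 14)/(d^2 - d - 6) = (d + 7)/(d - 3)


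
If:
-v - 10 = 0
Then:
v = -10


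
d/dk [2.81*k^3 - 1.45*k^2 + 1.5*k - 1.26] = 8.43*k^2 - 2.9*k + 1.5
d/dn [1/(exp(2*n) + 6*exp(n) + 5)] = 2*(-exp(n) - 3)*exp(n)/(exp(2*n) + 6*exp(n) + 5)^2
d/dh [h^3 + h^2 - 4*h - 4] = 3*h^2 + 2*h - 4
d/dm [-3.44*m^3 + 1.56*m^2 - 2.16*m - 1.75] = -10.32*m^2 + 3.12*m - 2.16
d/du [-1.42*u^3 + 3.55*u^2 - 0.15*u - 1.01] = -4.26*u^2 + 7.1*u - 0.15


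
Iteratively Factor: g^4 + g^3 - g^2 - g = (g + 1)*(g^3 - g) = g*(g + 1)*(g^2 - 1) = g*(g - 1)*(g + 1)*(g + 1)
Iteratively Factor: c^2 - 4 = (c + 2)*(c - 2)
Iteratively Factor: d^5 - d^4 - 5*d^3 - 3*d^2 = (d + 1)*(d^4 - 2*d^3 - 3*d^2) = (d + 1)^2*(d^3 - 3*d^2) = (d - 3)*(d + 1)^2*(d^2) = d*(d - 3)*(d + 1)^2*(d)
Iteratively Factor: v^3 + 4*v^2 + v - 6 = (v - 1)*(v^2 + 5*v + 6) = (v - 1)*(v + 3)*(v + 2)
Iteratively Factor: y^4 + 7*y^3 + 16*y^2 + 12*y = (y + 3)*(y^3 + 4*y^2 + 4*y) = y*(y + 3)*(y^2 + 4*y + 4) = y*(y + 2)*(y + 3)*(y + 2)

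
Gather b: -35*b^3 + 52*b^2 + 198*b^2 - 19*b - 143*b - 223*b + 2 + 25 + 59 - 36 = -35*b^3 + 250*b^2 - 385*b + 50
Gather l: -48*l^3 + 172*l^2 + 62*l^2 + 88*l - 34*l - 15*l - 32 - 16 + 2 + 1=-48*l^3 + 234*l^2 + 39*l - 45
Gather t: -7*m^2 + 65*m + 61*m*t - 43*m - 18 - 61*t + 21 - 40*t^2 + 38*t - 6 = -7*m^2 + 22*m - 40*t^2 + t*(61*m - 23) - 3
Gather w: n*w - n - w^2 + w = -n - w^2 + w*(n + 1)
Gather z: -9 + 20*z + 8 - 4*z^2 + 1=-4*z^2 + 20*z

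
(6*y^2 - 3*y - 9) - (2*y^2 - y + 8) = 4*y^2 - 2*y - 17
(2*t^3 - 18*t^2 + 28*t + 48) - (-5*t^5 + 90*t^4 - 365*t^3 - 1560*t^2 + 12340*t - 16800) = 5*t^5 - 90*t^4 + 367*t^3 + 1542*t^2 - 12312*t + 16848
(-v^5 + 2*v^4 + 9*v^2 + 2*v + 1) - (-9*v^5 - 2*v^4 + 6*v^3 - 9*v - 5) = 8*v^5 + 4*v^4 - 6*v^3 + 9*v^2 + 11*v + 6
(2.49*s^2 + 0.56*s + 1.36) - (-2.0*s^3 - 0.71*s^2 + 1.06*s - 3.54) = 2.0*s^3 + 3.2*s^2 - 0.5*s + 4.9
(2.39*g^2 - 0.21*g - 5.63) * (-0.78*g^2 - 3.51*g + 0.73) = -1.8642*g^4 - 8.2251*g^3 + 6.8732*g^2 + 19.608*g - 4.1099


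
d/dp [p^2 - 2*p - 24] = 2*p - 2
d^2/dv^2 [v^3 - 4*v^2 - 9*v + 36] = 6*v - 8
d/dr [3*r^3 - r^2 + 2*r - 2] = 9*r^2 - 2*r + 2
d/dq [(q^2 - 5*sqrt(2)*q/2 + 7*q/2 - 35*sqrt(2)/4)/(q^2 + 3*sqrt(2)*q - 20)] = (-7*q^2 + 11*sqrt(2)*q^2 - 80*q + 35*sqrt(2)*q - 35 + 100*sqrt(2))/(2*(q^4 + 6*sqrt(2)*q^3 - 22*q^2 - 120*sqrt(2)*q + 400))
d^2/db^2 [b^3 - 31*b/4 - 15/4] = 6*b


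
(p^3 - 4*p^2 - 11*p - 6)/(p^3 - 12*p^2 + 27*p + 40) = (p^2 - 5*p - 6)/(p^2 - 13*p + 40)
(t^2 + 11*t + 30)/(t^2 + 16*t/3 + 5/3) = 3*(t + 6)/(3*t + 1)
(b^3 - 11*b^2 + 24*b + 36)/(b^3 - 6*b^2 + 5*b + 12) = (b^2 - 12*b + 36)/(b^2 - 7*b + 12)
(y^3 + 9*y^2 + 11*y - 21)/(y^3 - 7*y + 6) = (y + 7)/(y - 2)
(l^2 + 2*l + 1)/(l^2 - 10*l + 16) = (l^2 + 2*l + 1)/(l^2 - 10*l + 16)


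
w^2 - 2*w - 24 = (w - 6)*(w + 4)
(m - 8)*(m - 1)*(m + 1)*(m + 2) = m^4 - 6*m^3 - 17*m^2 + 6*m + 16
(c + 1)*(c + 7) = c^2 + 8*c + 7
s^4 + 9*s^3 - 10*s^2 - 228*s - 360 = (s - 5)*(s + 2)*(s + 6)^2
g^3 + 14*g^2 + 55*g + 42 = (g + 1)*(g + 6)*(g + 7)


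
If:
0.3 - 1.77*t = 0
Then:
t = 0.17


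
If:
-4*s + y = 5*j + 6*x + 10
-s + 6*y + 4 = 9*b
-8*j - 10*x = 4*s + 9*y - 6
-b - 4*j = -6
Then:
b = 64*y/289 + 406/289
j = 332/289 - 16*y/289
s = 1158*y/289 - 2498/289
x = 907/289 - 1421*y/578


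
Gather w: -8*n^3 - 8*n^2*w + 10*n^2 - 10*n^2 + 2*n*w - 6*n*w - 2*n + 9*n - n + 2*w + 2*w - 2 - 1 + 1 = -8*n^3 + 6*n + w*(-8*n^2 - 4*n + 4) - 2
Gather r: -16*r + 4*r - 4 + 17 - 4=9 - 12*r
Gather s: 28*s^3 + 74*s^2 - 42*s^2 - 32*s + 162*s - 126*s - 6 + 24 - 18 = 28*s^3 + 32*s^2 + 4*s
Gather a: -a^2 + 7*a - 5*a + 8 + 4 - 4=-a^2 + 2*a + 8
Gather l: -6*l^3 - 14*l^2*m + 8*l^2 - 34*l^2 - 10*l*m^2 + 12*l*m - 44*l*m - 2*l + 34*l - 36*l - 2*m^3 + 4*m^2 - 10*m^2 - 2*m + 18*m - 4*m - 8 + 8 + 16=-6*l^3 + l^2*(-14*m - 26) + l*(-10*m^2 - 32*m - 4) - 2*m^3 - 6*m^2 + 12*m + 16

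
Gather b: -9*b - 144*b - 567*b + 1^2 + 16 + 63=80 - 720*b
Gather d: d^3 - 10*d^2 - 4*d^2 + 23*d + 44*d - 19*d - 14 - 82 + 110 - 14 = d^3 - 14*d^2 + 48*d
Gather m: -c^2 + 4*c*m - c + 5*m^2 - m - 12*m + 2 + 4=-c^2 - c + 5*m^2 + m*(4*c - 13) + 6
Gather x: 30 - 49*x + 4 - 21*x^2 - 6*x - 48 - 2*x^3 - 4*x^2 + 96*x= -2*x^3 - 25*x^2 + 41*x - 14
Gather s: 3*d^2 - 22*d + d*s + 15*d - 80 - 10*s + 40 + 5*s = 3*d^2 - 7*d + s*(d - 5) - 40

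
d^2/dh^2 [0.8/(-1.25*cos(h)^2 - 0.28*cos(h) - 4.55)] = (5.0*(1 - cos(h)^2)^2 + 0.84*cos(h)^3 - 15.63728*cos(h)^2 - 2.6992*cos(h) + 3.97456)/(1.25*cos(h)^2 + 0.28*cos(h) + 4.55)^3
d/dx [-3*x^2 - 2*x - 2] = -6*x - 2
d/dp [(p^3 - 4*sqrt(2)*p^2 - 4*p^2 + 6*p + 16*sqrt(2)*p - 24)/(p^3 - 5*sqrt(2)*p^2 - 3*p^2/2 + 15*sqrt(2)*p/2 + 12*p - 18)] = 2*(-2*sqrt(2)*p^4 + 5*p^4 - 34*sqrt(2)*p^3 + 24*p^3 - 48*sqrt(2)*p^2 + 158*p^2 - 192*sqrt(2)*p + 144*p - 216*sqrt(2) + 360)/(4*p^6 - 40*sqrt(2)*p^5 - 12*p^5 + 120*sqrt(2)*p^4 + 305*p^4 - 888*p^3 - 570*sqrt(2)*p^3 + 1242*p^2 + 1440*sqrt(2)*p^2 - 1728*p - 1080*sqrt(2)*p + 1296)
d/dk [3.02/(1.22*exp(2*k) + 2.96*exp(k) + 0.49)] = (-7.3688*exp(k) - 8.9392)*exp(k)/(1.22*exp(2*k) + 2.96*exp(k) + 0.49)^2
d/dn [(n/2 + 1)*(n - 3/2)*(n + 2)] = (n/2 + 1)*(3*n - 1)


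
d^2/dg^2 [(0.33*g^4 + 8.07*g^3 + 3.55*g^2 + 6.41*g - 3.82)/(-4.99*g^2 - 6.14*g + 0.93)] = (-16.434066*g^6 - 60.664428*g^5 - 65.4566220000006*g^4 - 754.907808*g^3 + 744.926262*g^2 + 481.876932*g + 244.134338)/(124.251499*g^6 + 458.659842*g^5 + 494.891733*g^4 + 60.5121559999999*g^3 - 92.234331*g^2 + 15.931458*g - 0.804357)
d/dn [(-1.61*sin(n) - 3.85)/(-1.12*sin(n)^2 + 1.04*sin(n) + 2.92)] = (-8.624*sin(n) + 0.9016*cos(2*n) - 1.5988)*cos(n)/(-1.12*sin(n)^2 + 1.04*sin(n) + 2.92)^2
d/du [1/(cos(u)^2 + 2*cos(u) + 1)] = 2*sin(u)/(cos(u) + 1)^3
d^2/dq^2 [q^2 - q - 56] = 2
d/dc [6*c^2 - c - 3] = 12*c - 1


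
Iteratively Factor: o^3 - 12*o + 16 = (o + 4)*(o^2 - 4*o + 4) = (o - 2)*(o + 4)*(o - 2)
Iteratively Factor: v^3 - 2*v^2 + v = (v)*(v^2 - 2*v + 1) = v*(v - 1)*(v - 1)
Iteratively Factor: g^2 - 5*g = (g - 5)*(g)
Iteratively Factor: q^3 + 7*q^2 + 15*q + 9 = (q + 3)*(q^2 + 4*q + 3) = (q + 1)*(q + 3)*(q + 3)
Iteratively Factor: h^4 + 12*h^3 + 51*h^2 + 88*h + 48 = (h + 4)*(h^3 + 8*h^2 + 19*h + 12) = (h + 3)*(h + 4)*(h^2 + 5*h + 4) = (h + 3)*(h + 4)^2*(h + 1)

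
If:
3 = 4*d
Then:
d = 3/4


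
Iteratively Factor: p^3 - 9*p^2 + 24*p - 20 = (p - 2)*(p^2 - 7*p + 10) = (p - 2)^2*(p - 5)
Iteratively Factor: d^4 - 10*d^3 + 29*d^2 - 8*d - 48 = (d + 1)*(d^3 - 11*d^2 + 40*d - 48) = (d - 4)*(d + 1)*(d^2 - 7*d + 12) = (d - 4)^2*(d + 1)*(d - 3)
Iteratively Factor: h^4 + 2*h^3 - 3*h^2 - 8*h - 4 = (h + 1)*(h^3 + h^2 - 4*h - 4) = (h + 1)*(h + 2)*(h^2 - h - 2) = (h + 1)^2*(h + 2)*(h - 2)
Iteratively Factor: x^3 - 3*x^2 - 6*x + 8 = (x + 2)*(x^2 - 5*x + 4) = (x - 4)*(x + 2)*(x - 1)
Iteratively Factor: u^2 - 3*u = (u - 3)*(u)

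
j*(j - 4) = j^2 - 4*j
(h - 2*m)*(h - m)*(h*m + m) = h^3*m - 3*h^2*m^2 + h^2*m + 2*h*m^3 - 3*h*m^2 + 2*m^3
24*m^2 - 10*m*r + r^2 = (-6*m + r)*(-4*m + r)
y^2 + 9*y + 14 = (y + 2)*(y + 7)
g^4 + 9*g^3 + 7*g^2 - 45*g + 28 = (g - 1)^2*(g + 4)*(g + 7)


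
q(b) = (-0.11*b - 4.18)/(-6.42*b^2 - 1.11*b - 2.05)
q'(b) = (-0.11*b - 4.18)*(12.84*b + 1.11)/(-6.42*b^2 - 1.11*b - 2.05)^2 - 0.11/(-6.42*b^2 - 1.11*b - 2.05) = (0.7062*b^2 + 0.1221*b - (0.11*b + 4.18)*(12.84*b + 1.11) + 0.2255)/(6.42*b^2 + 1.11*b + 2.05)^2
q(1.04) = 0.42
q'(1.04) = -0.59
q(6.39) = 0.02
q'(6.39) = -0.01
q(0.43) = 1.14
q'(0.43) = -2.00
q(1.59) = 0.22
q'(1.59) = -0.23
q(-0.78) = 0.80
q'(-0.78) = 1.43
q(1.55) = 0.23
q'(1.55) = -0.24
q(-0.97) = 0.58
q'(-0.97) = 0.96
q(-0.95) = 0.60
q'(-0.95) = 1.00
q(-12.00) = 0.00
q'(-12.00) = 0.00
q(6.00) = 0.02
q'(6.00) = -0.01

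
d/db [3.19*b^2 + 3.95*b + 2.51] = 6.38*b + 3.95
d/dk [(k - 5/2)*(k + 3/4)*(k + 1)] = 3*k^2 - 3*k/2 - 29/8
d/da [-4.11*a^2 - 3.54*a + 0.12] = -8.22*a - 3.54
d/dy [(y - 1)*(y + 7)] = 2*y + 6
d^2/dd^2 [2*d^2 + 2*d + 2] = 4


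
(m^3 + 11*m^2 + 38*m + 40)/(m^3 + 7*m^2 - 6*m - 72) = (m^2 + 7*m + 10)/(m^2 + 3*m - 18)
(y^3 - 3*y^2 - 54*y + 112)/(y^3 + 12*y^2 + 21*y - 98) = (y - 8)/(y + 7)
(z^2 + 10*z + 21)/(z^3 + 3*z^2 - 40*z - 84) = (z + 3)/(z^2 - 4*z - 12)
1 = 1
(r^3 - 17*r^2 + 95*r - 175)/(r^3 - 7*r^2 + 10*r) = (r^2 - 12*r + 35)/(r*(r - 2))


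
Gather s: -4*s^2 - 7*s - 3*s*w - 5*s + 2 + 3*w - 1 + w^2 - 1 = -4*s^2 + s*(-3*w - 12) + w^2 + 3*w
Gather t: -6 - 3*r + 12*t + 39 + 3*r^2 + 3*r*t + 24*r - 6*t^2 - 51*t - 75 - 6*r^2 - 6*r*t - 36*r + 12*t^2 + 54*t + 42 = -3*r^2 - 15*r + 6*t^2 + t*(15 - 3*r)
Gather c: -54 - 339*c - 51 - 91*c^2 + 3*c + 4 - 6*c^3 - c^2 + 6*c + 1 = -6*c^3 - 92*c^2 - 330*c - 100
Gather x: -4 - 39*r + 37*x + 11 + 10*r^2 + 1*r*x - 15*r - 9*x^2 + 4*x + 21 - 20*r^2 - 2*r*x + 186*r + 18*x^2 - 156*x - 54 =-10*r^2 + 132*r + 9*x^2 + x*(-r - 115) - 26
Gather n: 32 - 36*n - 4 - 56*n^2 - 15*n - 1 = -56*n^2 - 51*n + 27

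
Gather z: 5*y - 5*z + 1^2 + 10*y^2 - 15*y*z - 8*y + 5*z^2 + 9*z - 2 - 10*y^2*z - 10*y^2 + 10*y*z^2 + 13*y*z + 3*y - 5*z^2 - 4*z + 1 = 10*y*z^2 + z*(-10*y^2 - 2*y)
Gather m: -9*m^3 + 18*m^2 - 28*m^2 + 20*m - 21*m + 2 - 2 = -9*m^3 - 10*m^2 - m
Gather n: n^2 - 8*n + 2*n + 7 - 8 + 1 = n^2 - 6*n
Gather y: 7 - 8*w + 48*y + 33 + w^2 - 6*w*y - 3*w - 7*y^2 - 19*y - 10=w^2 - 11*w - 7*y^2 + y*(29 - 6*w) + 30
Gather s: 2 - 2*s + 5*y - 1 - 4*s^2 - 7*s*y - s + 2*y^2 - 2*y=-4*s^2 + s*(-7*y - 3) + 2*y^2 + 3*y + 1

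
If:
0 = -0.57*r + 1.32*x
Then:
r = 2.31578947368421*x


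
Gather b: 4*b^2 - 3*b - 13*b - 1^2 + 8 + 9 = 4*b^2 - 16*b + 16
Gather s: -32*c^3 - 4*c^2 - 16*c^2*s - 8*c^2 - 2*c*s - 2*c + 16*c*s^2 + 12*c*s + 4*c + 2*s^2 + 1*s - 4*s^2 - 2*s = -32*c^3 - 12*c^2 + 2*c + s^2*(16*c - 2) + s*(-16*c^2 + 10*c - 1)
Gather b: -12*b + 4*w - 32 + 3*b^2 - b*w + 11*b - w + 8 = 3*b^2 + b*(-w - 1) + 3*w - 24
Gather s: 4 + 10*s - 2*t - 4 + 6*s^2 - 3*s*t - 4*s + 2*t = 6*s^2 + s*(6 - 3*t)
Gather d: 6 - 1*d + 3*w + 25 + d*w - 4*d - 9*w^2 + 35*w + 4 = d*(w - 5) - 9*w^2 + 38*w + 35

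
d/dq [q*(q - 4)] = 2*q - 4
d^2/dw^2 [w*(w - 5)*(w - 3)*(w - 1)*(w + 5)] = 20*w^3 - 48*w^2 - 132*w + 200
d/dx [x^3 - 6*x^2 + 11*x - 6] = 3*x^2 - 12*x + 11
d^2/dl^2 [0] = 0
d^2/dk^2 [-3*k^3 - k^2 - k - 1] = -18*k - 2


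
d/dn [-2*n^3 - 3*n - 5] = -6*n^2 - 3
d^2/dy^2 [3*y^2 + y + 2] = 6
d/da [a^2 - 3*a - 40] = 2*a - 3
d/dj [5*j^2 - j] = 10*j - 1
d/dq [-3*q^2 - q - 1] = -6*q - 1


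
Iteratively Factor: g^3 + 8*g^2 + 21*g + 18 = (g + 3)*(g^2 + 5*g + 6) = (g + 2)*(g + 3)*(g + 3)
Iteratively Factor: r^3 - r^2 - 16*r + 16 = (r - 4)*(r^2 + 3*r - 4) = (r - 4)*(r - 1)*(r + 4)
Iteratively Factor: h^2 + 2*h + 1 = (h + 1)*(h + 1)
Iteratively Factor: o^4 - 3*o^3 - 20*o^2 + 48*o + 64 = (o - 4)*(o^3 + o^2 - 16*o - 16) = (o - 4)^2*(o^2 + 5*o + 4) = (o - 4)^2*(o + 1)*(o + 4)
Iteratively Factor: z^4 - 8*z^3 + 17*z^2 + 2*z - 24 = (z - 4)*(z^3 - 4*z^2 + z + 6) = (z - 4)*(z - 3)*(z^2 - z - 2) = (z - 4)*(z - 3)*(z - 2)*(z + 1)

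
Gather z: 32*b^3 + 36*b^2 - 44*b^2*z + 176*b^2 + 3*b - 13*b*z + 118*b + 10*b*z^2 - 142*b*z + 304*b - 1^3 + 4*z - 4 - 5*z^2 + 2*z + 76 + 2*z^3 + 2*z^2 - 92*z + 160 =32*b^3 + 212*b^2 + 425*b + 2*z^3 + z^2*(10*b - 3) + z*(-44*b^2 - 155*b - 86) + 231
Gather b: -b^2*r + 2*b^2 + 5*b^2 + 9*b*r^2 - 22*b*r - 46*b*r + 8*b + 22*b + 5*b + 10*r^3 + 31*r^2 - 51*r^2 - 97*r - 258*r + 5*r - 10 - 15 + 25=b^2*(7 - r) + b*(9*r^2 - 68*r + 35) + 10*r^3 - 20*r^2 - 350*r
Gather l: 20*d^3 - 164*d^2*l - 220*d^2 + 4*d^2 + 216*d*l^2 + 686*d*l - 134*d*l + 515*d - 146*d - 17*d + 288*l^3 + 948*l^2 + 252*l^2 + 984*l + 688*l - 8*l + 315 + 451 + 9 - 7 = 20*d^3 - 216*d^2 + 352*d + 288*l^3 + l^2*(216*d + 1200) + l*(-164*d^2 + 552*d + 1664) + 768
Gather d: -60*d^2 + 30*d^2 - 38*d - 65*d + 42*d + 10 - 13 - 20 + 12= -30*d^2 - 61*d - 11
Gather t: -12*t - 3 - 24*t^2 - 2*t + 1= -24*t^2 - 14*t - 2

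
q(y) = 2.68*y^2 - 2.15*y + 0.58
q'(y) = 5.36*y - 2.15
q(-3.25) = 35.88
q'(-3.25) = -19.57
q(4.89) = 54.15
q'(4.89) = 24.06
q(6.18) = 89.65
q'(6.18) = 30.97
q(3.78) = 30.75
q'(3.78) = 18.11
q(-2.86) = 28.65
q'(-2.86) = -17.48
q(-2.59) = 24.13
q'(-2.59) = -16.03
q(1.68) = 4.53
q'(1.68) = 6.85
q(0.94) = 0.93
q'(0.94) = 2.89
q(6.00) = 84.16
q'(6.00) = 30.01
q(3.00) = 18.25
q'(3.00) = 13.93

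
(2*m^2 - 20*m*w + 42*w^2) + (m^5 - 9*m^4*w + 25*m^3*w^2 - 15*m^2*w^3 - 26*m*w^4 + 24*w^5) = m^5 - 9*m^4*w + 25*m^3*w^2 - 15*m^2*w^3 + 2*m^2 - 26*m*w^4 - 20*m*w + 24*w^5 + 42*w^2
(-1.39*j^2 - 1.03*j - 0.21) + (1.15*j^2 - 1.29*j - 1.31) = -0.24*j^2 - 2.32*j - 1.52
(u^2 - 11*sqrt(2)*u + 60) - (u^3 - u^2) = -u^3 + 2*u^2 - 11*sqrt(2)*u + 60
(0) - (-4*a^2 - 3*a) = 4*a^2 + 3*a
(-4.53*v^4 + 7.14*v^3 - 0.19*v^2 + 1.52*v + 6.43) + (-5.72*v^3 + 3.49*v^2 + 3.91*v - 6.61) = -4.53*v^4 + 1.42*v^3 + 3.3*v^2 + 5.43*v - 0.180000000000001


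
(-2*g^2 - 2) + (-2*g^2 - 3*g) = -4*g^2 - 3*g - 2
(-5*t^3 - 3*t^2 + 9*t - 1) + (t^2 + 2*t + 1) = -5*t^3 - 2*t^2 + 11*t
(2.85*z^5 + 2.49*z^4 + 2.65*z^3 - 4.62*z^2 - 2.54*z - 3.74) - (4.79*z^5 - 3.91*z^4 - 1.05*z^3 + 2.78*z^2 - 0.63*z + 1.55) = -1.94*z^5 + 6.4*z^4 + 3.7*z^3 - 7.4*z^2 - 1.91*z - 5.29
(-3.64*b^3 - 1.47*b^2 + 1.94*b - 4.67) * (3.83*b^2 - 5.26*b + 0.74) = -13.9412*b^5 + 13.5163*b^4 + 12.4688*b^3 - 29.1783*b^2 + 25.9998*b - 3.4558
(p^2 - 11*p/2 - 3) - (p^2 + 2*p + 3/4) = -15*p/2 - 15/4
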